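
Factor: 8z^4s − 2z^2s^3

Every term has a factor of 2z^2s. Then 4z^2 − s^2 = (2z)² − (s)².

2sz^2(2z − s)(2z + s)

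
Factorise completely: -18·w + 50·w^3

Every term has a factor of 2·w. Then 25·w^2 - 9 = (5·w)² − (3)².

2·w·(5·w + 3)·(5·w - 3)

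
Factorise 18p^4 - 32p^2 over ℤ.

Factor out 2p^2, leaving 9p^2 - 16, which is a difference of two squares.

2p^2(3p + 4)(3p - 4)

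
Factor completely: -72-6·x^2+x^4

(x^2+6)·(x^2-12)

Substitute u = x^2 to get a quadratic in u, then factor.
x^2+6 is irreducible over ℤ (always positive, so no real roots).
x^2-12 is irreducible over ℤ (12 is not a perfect square).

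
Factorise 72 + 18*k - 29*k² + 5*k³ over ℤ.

(5*k + 6)*(k - 3)*(k - 4)

Testing divisors of the constant over divisors of the leading coefficient, k = 3 is a root, giving the factor (k - 3) and quotient 5*k² - 14*k - 24.
The remaining quadratic factors as (k - 4)(5*k + 6).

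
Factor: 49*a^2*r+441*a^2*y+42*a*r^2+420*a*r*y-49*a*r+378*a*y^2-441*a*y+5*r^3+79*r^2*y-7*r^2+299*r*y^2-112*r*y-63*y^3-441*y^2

(7*a+5*r-y-7)*(7*a+r+7*y)*(r+9*y)

Group: r*(49*a^2+42*a*r+42*a*y-49*a+5*r^2+34*r*y-7*r-7*y^2-49*y) + 9*y*(49*a^2+42*a*r+42*a*y-49*a+5*r^2+34*r*y-7*r-7*y^2-49*y); both groups contain (49*a^2+42*a*r+42*a*y-49*a+5*r^2+34*r*y-7*r-7*y^2-49*y), so (r+9*y) is a factor with cofactor 49*a^2+42*a*r+42*a*y-49*a+5*r^2+34*r*y-7*r-7*y^2-49*y.
The cofactor groups again: 49*a^2+42*a*r+42*a*y-49*a+5*r^2+34*r*y-7*r-7*y^2-49*y = 7*a*(7*a+5*r-y-7) + (r+7*y)*(7*a+5*r-y-7); both groups contain (7*a+5*r-y-7), giving (7*a+r+7*y)*(7*a+5*r-y-7).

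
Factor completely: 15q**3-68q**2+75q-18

Testing divisors of the constant over divisors of the leading coefficient, q = 3 is a root, so (q-3) is a factor; dividing leaves 15q**2-23q+6.
The remaining quadratic factors as (3q-1)(5q-6).

(3q-1)(5q-6)(q-3)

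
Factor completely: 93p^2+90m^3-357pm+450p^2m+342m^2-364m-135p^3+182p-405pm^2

Group: p(-135p^2+180pm+93p-45m^2-171m+182) - 2m(-135p^2+180pm+93p-45m^2-171m+182); both groups contain (-135p^2+180pm+93p-45m^2-171m+182), so (p-2m) is a factor with cofactor -135p^2+180pm+93p-45m^2-171m+182.
The cofactor groups again: -135p^2+180pm+93p-45m^2-171m+182 = -15p(9p-3m-14) + (15m-13)(9p-3m-14); both groups contain (9p-3m-14), giving -(15p-15m+13)(9p-3m-14).

-(15p-15m+13)(p-2m)(9p-3m-14)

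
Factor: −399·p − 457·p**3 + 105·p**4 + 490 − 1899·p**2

Among the possible rational roots, p = −5/7 is a root, so (7·p + 5) divides it; the quotient is 15·p**3 − 76·p**2 − 217·p + 98.
Next, p = −7/3 is a root, giving the factor (3·p + 7) and quotient 5·p**2 − 37·p + 14.
The remaining quadratic factors as (p − 7)(5·p − 2).

(3·p + 7)·(5·p − 2)·(7·p + 5)·(p − 7)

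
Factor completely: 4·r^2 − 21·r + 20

(4·r − 5)·(r − 4)

Need a pair with product 4·20 = 80 and sum −21: that's −5 and −16.
Split the middle term: 4·r^2 − 5·r − 16·r + 20 = r·(4·r − 5) − 4·(4·r − 5).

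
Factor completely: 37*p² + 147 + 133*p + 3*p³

(3*p + 7)*(p + 3)*(p + 7)

By the rational root theorem, p = -7 is a root, so (p + 7) is a factor; dividing leaves 3*p² + 16*p + 21.
The remaining quadratic factors as (3*p + 7)(p + 3).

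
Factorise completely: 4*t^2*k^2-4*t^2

4*t^2*(k+1)*(k-1)

Factor out 4*t^2 first: what remains is k^2-1.
Recognize a difference of squares with the parts k and 1.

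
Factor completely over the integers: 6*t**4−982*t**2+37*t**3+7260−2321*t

Among the possible rational roots, t = −15 is a root, so (t+15) divides it; the quotient is 6*t**3−53*t**2−187*t+484.
Continuing, t = −4 is a root, so (t+4) divides it; the quotient is 6*t**2−77*t+121.
The remaining quadratic factors as (6*t−11)(t−11).

(6*t−11)*(t+15)*(t+4)*(t−11)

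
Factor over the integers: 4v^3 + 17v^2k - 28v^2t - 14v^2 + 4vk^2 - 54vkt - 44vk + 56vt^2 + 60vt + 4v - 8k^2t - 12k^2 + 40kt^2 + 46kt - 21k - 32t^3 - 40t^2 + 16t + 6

(v - 2t - 3)(v + 4k - 4t - 1)(4v + k - 4t + 2)

Group: 4v(v^2 + 4vk - 6vt - 4v - 8kt - 12k + 8t^2 + 14t + 3) + (k - 4t + 2)(v^2 + 4vk - 6vt - 4v - 8kt - 12k + 8t^2 + 14t + 3); both groups contain (v^2 + 4vk - 6vt - 4v - 8kt - 12k + 8t^2 + 14t + 3), so (4v + k - 4t + 2) is a factor with cofactor v^2 + 4vk - 6vt - 4v - 8kt - 12k + 8t^2 + 14t + 3.
The cofactor groups again: v^2 + 4vk - 6vt - 4v - 8kt - 12k + 8t^2 + 14t + 3 = v(v - 2t - 3) + (4k - 4t - 1)(v - 2t - 3); both groups contain (v - 2t - 3), giving (v + 4k - 4t - 1)(v - 2t - 3).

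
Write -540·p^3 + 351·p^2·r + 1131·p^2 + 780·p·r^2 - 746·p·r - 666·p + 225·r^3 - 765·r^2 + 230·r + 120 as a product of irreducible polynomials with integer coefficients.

-(12·p + 5·r - 15)·(5·p + 3·r - 2)·(9·p - 15·r - 4)

Group: 9·p·(-60·p^2 - 61·p·r + 99·p - 15·r^2 + 55·r - 30) + (-15·r - 4)·(-60·p^2 - 61·p·r + 99·p - 15·r^2 + 55·r - 30); both groups contain (-60·p^2 - 61·p·r + 99·p - 15·r^2 + 55·r - 30), so (9·p - 15·r - 4) is a factor with cofactor -60·p^2 - 61·p·r + 99·p - 15·r^2 + 55·r - 30.
The cofactor groups again: -60·p^2 - 61·p·r + 99·p - 15·r^2 + 55·r - 30 = -5·p·(12·p + 5·r - 15) + (-3·r + 2)·(12·p + 5·r - 15); both groups contain (12·p + 5·r - 15), giving -(5·p + 3·r - 2)·(12·p + 5·r - 15).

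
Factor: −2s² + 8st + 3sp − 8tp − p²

Group: −2s(s − p) + (8t + p)(s − p); both groups contain (s − p).

−(2s − 8t − p)(s − p)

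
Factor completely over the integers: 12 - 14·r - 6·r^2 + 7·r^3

(7·r - 6)·(r^2 - 2)

Group as (7·r^3 - 14·r) + (-6·r^2 + 12) = 7·r·(r^2 - 2) - 6·(r^2 - 2).
Both groups share the factor (r^2 - 2).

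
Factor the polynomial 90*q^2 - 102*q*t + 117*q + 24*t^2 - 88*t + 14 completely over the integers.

Group: 6*q*(15*q - 12*t + 2) + (-2*t + 7)*(15*q - 12*t + 2); both groups contain (15*q - 12*t + 2).

(15*q - 12*t + 2)*(6*q - 2*t + 7)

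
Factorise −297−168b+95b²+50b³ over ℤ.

(2b+3)(5b+11)(5b−9)

By the rational root theorem, b = −11/5 is a root, giving the factor (5b+11) and quotient 10b²−3b−27.
The remaining quadratic factors as (5b−9)(2b+3).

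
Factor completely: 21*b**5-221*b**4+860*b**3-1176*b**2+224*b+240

(3*b+1)*(7*b-6)*(b-2)*(b**2-8*b+20)

Among the possible rational roots, b = 6/7 is a root, giving the factor (7*b-6) and quotient 3*b**4-29*b**3+98*b**2-84*b-40.
Continuing, b = -1/3 is a root, giving the factor (3*b+1) and quotient b**3-10*b**2+36*b-40.
Then b = 2 is a root, giving the factor (b-2) and quotient b**2-8*b+20.
The quadratic b**2-8*b+20 has discriminant -16 < 0 and is irreducible over ℤ.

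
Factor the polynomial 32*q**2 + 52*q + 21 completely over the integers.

(4*q + 3)*(8*q + 7)

Need a pair with product 32·21 = 672 and sum 52: that's 24 and 28.
Split the middle term: 32*q**2 + 24*q + 28*q + 21 = 8*q*(4*q + 3) + 7*(4*q + 3).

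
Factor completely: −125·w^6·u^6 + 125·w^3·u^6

−125·u^6·w^3·(w − 1)·(w^2 + w + 1)

Pull out the common factor 125·w^3·u^6, leaving −w^3 + 1.
Recognize a difference of cubes with the parts 1 and w.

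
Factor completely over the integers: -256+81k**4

Difference of squares twice: with A = 3k and B = 4, A⁴ − B⁴ = (A² − B²)(A² + B²), and A² − B² factors again.

(3k+4)(3k-4)(9k**2+16)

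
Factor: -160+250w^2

Factor out 10, leaving 25w^2-16, which is a difference of two squares.

10(5w+4)(5w-4)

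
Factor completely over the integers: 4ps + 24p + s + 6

(4p + 1)(s + 6)

Group as (4ps + 24p) + (s + 6) = 4p(s + 6) + (s + 6).
Both groups share the factor (s + 6).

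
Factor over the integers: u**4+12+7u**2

(u**2+3)(u**2+4)

Substitute w = u**2 to get a quadratic in w, then factor.
u**2+4 is irreducible over ℤ (sum of squares).
u**2+3 is irreducible over ℤ (always positive, so no real roots).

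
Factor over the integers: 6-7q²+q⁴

(q+1)(q-1)(q²-6)

Substitute u = q² to get a quadratic in u, then factor.
q²-6 is irreducible over ℤ (6 is not a perfect square).
q²-1 is a difference of squares.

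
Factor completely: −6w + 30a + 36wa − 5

(6a − 1)(6w + 5)

Group as (36wa − 6w) + (30a − 5) = 6w(6a − 1) + 5(6a − 1).
Both groups share the factor (6a − 1).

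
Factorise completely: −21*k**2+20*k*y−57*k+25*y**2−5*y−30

Group: −3*k*(7*k+5*y+5) + (5*y−6)*(7*k+5*y+5); both groups contain (7*k+5*y+5).

−(3*k−5*y+6)*(7*k+5*y+5)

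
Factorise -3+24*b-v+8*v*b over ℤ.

(8*b-1)*(v+3)

Group as (8*v*b-v) + (24*b-3) = v*(8*b-1) + 3*(8*b-1).
Both groups share the factor (8*b-1).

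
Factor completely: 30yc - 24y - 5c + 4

(5c - 4)(6y - 1)

Group as (30yc - 24y) + (-5c + 4) = 6y(5c - 4) - (5c - 4).
Both groups share the factor (5c - 4).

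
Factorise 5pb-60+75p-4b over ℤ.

Group as (5pb+75p) + (-4b-60) = 5p(b+15) - 4(b+15).
Both groups share the factor (b+15).

(5p-4)(b+15)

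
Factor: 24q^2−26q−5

(4q−5)(6q+1)

Need a pair with product 24·(−5) = −120 and sum −26: that's 4 and −30.
Split the middle term: 24q^2+4q − 30q−5 = 4q(6q+1) − 5(6q+1).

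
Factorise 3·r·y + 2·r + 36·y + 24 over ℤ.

Group as (3·r·y + 2·r) + (36·y + 24) = r·(3·y + 2) + 12·(3·y + 2).
Both groups share the factor (3·y + 2).

(3·y + 2)·(r + 12)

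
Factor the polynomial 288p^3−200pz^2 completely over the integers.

8p(6p+5z)(6p−5z)

Every term has a factor of 8p. Then 36p^2−25z^2 = (6p)² − (5z)².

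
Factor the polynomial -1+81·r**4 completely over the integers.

(3·r+1)·(3·r-1)·(9·r**2+1)

Difference of squares twice: with A = 3·r and B = 1, A⁴ − B⁴ = (A² − B²)(A² + B²), and A² − B² factors again.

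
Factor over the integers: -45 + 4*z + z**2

Two integers with product -45 and sum 4 are -5 and 9.

(z + 9)*(z - 5)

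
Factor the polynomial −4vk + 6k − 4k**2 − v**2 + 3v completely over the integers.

Group: −v(v + 2k) + (−2k + 3)(v + 2k); both groups contain (v + 2k).

−(v + 2k)(v + 2k − 3)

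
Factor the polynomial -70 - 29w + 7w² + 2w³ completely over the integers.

(2w - 7)(w + 2)(w + 5)

Trying the rational-root candidates, w = -2 is a root, so (w + 2) divides it; the quotient is 2w² + 3w - 35.
The remaining quadratic factors as (w + 5)(2w - 7).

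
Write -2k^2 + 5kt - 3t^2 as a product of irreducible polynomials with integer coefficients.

-(2k - 3t)(k - t)

Group: -2k(k - t) + 3t(k - t); both groups contain (k - t).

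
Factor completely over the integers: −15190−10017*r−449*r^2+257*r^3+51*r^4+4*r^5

By the rational root theorem, r = −7/4 is a root, so (4*r+7) is a factor; dividing leaves r^4+11*r^3+45*r^2−191*r−2170.
Then r = 5 is a root, giving the factor (r−5) and quotient r^3+16*r^2+125*r+434.
Next, r = −7 is a root, so (r+7) divides it; the quotient is r^2+9*r+62.
The quadratic r^2+9*r+62 has discriminant −167 < 0 and is irreducible over ℤ.

(4*r+7)*(r+7)*(r−5)*(r^2+9*r+62)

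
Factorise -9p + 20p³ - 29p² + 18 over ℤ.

By the rational root theorem, p = -3/4 is a root, so (4p + 3) divides it; the quotient is 5p² - 11p + 6.
The remaining quadratic factors as (5p - 6)(p - 1).

(4p + 3)(5p - 6)(p - 1)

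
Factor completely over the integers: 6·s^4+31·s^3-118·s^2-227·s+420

(2·s+5)·(3·s-4)·(s+7)·(s-3)

Trying the rational-root candidates, s = -7 is a root, so (s+7) is a factor; dividing leaves 6·s^3-11·s^2-41·s+60.
Next, s = -5/2 is a root, so (2·s+5) is a factor; dividing leaves 3·s^2-13·s+12.
The remaining quadratic factors as (3·s-4)(s-3).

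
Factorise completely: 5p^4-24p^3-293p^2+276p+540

Trying the rational-root candidates, p = -6 is a root, so (p+6) divides it; the quotient is 5p^3-54p^2+31p+90.
Next, p = 10 is a root, giving the factor (p-10) and quotient 5p^2-4p-9.
The remaining quadratic factors as (5p-9)(p+1).

(5p-9)(p+1)(p+6)(p-10)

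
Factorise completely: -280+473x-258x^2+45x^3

(3x-5)(3x-8)(5x-7)

Trying the rational-root candidates, x = 7/5 is a root, giving the factor (5x-7) and quotient 9x^2-39x+40.
The remaining quadratic factors as (3x-8)(3x-5).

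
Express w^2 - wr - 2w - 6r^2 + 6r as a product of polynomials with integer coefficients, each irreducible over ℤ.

Group: w(w - 3r) + (2r - 2)(w - 3r); both groups contain (w - 3r).

(w - 3r)(w + 2r - 2)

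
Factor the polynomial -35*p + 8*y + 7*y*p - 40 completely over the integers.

Group as (7*y*p + 8*y) + (-35*p - 40) = y*(7*p + 8) - 5*(7*p + 8).
Both groups share the factor (7*p + 8).

(7*p + 8)*(y - 5)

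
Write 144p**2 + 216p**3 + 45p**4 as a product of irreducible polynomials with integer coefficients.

Pull out the common factor 9p**2, then factor the remaining trinomial.

9p**2(5p + 4)(p + 4)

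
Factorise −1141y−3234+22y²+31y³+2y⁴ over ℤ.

By the rational root theorem, y = −7 is a root, so (y+7) is a factor; dividing leaves 2y³+17y²−97y−462.
Then y = 6 is a root, giving the factor (y−6) and quotient 2y²+29y+77.
The remaining quadratic factors as (y+11)(2y+7).

(2y+7)(y+11)(y+7)(y−6)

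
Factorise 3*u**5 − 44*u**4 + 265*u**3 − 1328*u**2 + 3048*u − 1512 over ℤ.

(3*u − 2)*(u − 3)*(u − 9)*(u**2 − 2*u + 28)

Trying the rational-root candidates, u = 2/3 is a root, giving the factor (3*u − 2) and quotient u**4 − 14*u**3 + 79*u**2 − 390*u + 756.
Then u = 3 is a root, so (u − 3) is a factor; dividing leaves u**3 − 11*u**2 + 46*u − 252.
Next, u = 9 is a root, so (u − 9) is a factor; dividing leaves u**2 − 2*u + 28.
The quadratic u**2 − 2*u + 28 has discriminant −108 < 0 and is irreducible over ℤ.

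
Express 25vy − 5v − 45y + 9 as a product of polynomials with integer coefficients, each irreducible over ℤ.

Group as (25vy − 5v) + (−45y + 9) = 5v(5y − 1) − 9(5y − 1).
Both groups share the factor (5y − 1).

(5v − 9)(5y − 1)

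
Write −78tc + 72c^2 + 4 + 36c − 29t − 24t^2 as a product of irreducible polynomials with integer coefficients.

Group: −3t(8t − 6c − 1) + (−12c − 4)(8t − 6c − 1); both groups contain (8t − 6c − 1).

−(8t − 6c − 1)(3t + 12c + 4)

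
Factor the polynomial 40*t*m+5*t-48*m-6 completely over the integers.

(5*t-6)*(8*m+1)

Group as (40*t*m+5*t) + (-48*m-6) = 5*t*(8*m+1) - 6*(8*m+1).
Both groups share the factor (8*m+1).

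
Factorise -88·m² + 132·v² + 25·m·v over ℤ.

Group: -8·m·(11·m + 12·v) + 11·v·(11·m + 12·v); both groups contain (11·m + 12·v).

-(11·m + 12·v)·(8·m - 11·v)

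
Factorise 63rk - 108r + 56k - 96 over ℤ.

(7k - 12)(9r + 8)

Group as (63rk - 108r) + (56k - 96) = 9r(7k - 12) + 8(7k - 12).
Both groups share the factor (7k - 12).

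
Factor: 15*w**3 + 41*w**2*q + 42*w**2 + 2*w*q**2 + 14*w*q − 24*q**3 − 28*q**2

Group: 3*w*(5*w**2 + 17*w*q + 14*w + 12*q**2 + 14*q) − 2*q*(5*w**2 + 17*w*q + 14*w + 12*q**2 + 14*q); both groups contain (5*w**2 + 17*w*q + 14*w + 12*q**2 + 14*q), so (3*w − 2*q) is a factor with cofactor 5*w**2 + 17*w*q + 14*w + 12*q**2 + 14*q.
The cofactor groups again: 5*w**2 + 17*w*q + 14*w + 12*q**2 + 14*q = 5*w*(w + q) + (12*q + 14)*(w + q); both groups contain (w + q), giving (5*w + 12*q + 14)*(w + q).

(3*w − 2*q)*(5*w + 12*q + 14)*(w + q)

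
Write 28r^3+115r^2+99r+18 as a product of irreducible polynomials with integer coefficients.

By the rational root theorem, r = -6/7 is a root, so (7r+6) is a factor; dividing leaves 4r^2+13r+3.
The remaining quadratic factors as (r+3)(4r+1).

(4r+1)(7r+6)(r+3)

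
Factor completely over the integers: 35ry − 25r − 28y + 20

Group as (35ry − 25r) + (−28y + 20) = 5r(7y − 5) − 4(7y − 5).
Both groups share the factor (7y − 5).

(5r − 4)(7y − 5)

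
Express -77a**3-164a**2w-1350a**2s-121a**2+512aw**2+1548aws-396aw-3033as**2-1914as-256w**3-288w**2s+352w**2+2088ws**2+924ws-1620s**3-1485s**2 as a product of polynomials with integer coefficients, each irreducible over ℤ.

Group: 7a(-11a**2-36aw-174as+32w**2+84ws-135s**2) + (-8w+12s+11)(-11a**2-36aw-174as+32w**2+84ws-135s**2); both groups contain (-11a**2-36aw-174as+32w**2+84ws-135s**2), so (7a-8w+12s+11) is a factor with cofactor -11a**2-36aw-174as+32w**2+84ws-135s**2.
The cofactor groups again: -11a**2-36aw-174as+32w**2+84ws-135s**2 = -11a(a+4w+15s) + (8w-9s)(a+4w+15s); both groups contain (a+4w+15s), giving -(11a-8w+9s)(a+4w+15s).

-(11a-8w+9s)(7a-8w+12s+11)(a+4w+15s)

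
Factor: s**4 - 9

(s**2 + 3)*(s**2 - 3)

Substitute u = s**2 to get a quadratic in u, then factor.
s**2 - 3 is irreducible over ℤ (3 is not a perfect square).
s**2 + 3 is irreducible over ℤ (always positive, so no real roots).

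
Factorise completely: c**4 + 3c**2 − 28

(c + 2)(c − 2)(c**2 + 7)

Substitute u = c**2 to get a quadratic in u, then factor.
c**2 − 4 is a difference of squares.
c**2 + 7 is irreducible over ℤ (always positive, so no real roots).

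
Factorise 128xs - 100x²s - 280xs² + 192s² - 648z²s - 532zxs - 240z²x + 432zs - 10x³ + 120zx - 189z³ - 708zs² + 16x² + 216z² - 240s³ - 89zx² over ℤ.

-(7z + 5x + 10s - 8)(9z + 2x + 12s)(3z + x + 2s)

Group: 7z(-27z² - 15zx - 54zs - 2x² - 16xs - 24s²) + (5x + 10s - 8)(-27z² - 15zx - 54zs - 2x² - 16xs - 24s²); both groups contain (-27z² - 15zx - 54zs - 2x² - 16xs - 24s²), so (7z + 5x + 10s - 8) is a factor with cofactor -27z² - 15zx - 54zs - 2x² - 16xs - 24s².
The cofactor groups again: -27z² - 15zx - 54zs - 2x² - 16xs - 24s² = -3z(9z + 2x + 12s) + (-x - 2s)(9z + 2x + 12s); both groups contain (9z + 2x + 12s), giving -(3z + x + 2s)(9z + 2x + 12s).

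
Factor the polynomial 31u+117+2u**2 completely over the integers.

Need a pair with product 2·117 = 234 and sum 31: that's 18 and 13.
Split the middle term: 2u**2+18u + 13u+117 = 2u(u+9) + 13(u+9).

(2u+13)(u+9)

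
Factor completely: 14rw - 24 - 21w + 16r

Group as (14rw + 16r) + (-21w - 24) = 2r(7w + 8) - 3(7w + 8).
Both groups share the factor (7w + 8).

(2r - 3)(7w + 8)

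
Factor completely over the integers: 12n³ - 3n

Every term has a factor of 3n. Then 4n² - 1 = (2n)² − (1)².

3n(2n + 1)(2n - 1)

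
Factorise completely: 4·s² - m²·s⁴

-s²·(m·s + 2)·(m·s - 2)

Every term has a factor of s²; factoring it out leaves -m²·s² + 4.
Recognize a difference of squares with the parts 2 and m·s.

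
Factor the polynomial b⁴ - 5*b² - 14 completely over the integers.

Substitute u = b² to get a quadratic in u, then factor.
b² + 2 is irreducible over ℤ (always positive, so no real roots).
b² - 7 is irreducible over ℤ (7 is not a perfect square).

(b² + 2)*(b² - 7)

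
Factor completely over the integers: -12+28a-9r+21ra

(3r+4)(7a-3)

Group as (21ra-9r) + (28a-12) = 3r(7a-3) + 4(7a-3).
Both groups share the factor (7a-3).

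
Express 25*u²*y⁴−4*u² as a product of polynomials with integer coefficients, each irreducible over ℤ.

Every term has a factor of u²; factoring it out leaves 25*y⁴−4.
Recognize a difference of squares with the parts 5*y² and 2.

u²*(5*y²+2)*(5*y²−2)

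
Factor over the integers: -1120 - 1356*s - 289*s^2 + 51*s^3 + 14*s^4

(2*s + 7)*(7*s + 8)*(s + 4)*(s - 5)

Among the possible rational roots, s = -4 is a root, so (s + 4) divides it; the quotient is 14*s^3 - 5*s^2 - 269*s - 280.
Continuing, s = -8/7 is a root, giving the factor (7*s + 8) and quotient 2*s^2 - 3*s - 35.
The remaining quadratic factors as (s - 5)(2*s + 7).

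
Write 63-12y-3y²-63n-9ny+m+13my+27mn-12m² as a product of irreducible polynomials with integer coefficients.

Group: -4m(3m-y-7) + (9n+3y-9)(3m-y-7); both groups contain (3m-y-7).

-(3m-y-7)(4m-9n-3y+9)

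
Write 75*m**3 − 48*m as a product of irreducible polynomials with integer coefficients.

Pull out the common factor 3*m; 25*m**2 − 16 is a difference of squares.

3*m*(5*m + 4)*(5*m − 4)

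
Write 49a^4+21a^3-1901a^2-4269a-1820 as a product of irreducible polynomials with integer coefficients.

Among the possible rational roots, a = -5 is a root, giving the factor (a+5) and quotient 49a^3-224a^2-781a-364.
Continuing, a = -13/7 is a root, giving the factor (7a+13) and quotient 7a^2-45a-28.
The remaining quadratic factors as (a-7)(7a+4).

(7a+13)(7a+4)(a+5)(a-7)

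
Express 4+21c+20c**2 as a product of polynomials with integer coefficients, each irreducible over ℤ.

Need a pair with product 20·4 = 80 and sum 21: that's 5 and 16.
Split the middle term: 20c**2+5c + 16c+4 = 5c(4c+1) + 4(4c+1).

(4c+1)(5c+4)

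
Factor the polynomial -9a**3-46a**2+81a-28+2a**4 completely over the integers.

(2a-1)(a+4)(a-1)(a-7)

Among the possible rational roots, a = 7 is a root, giving the factor (a-7) and quotient 2a**3+5a**2-11a+4.
Next, a = -4 is a root, giving the factor (a+4) and quotient 2a**2-3a+1.
The remaining quadratic factors as (a-1)(2a-1).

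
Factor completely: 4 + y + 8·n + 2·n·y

Group as (2·n·y + 8·n) + (y + 4) = 2·n·(y + 4) + (y + 4).
Both groups share the factor (y + 4).

(2·n + 1)·(y + 4)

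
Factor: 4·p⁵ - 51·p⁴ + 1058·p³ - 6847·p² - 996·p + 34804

Among the possible rational roots, p = 7 is a root, giving the factor (p - 7) and quotient 4·p⁴ - 23·p³ + 897·p² - 568·p - 4972.
Continuing, p = 11/4 is a root, giving the factor (4·p - 11) and quotient p³ - 3·p² + 216·p + 452.
Next, p = -2 is a root, so (p + 2) is a factor; dividing leaves p² - 5·p + 226.
The quadratic p² - 5·p + 226 has discriminant -879 < 0 and is irreducible over ℤ.

(4·p - 11)·(p + 2)·(p - 7)·(p² - 5·p + 226)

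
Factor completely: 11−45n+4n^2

Need a pair with product 4·11 = 44 and sum −45: that's −44 and −1.
Split the middle term: 4n^2−44n − n+11 = 4n(n−11) − (n−11).

(4n−1)(n−11)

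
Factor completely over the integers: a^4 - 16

(a + 2)*(a - 2)*(a^2 + 4)

Difference of squares twice: with A = a and B = 2, A⁴ − B⁴ = (A² − B²)(A² + B²), and A² − B² factors again.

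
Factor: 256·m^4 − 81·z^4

Difference of squares twice: with A = 4·m and B = 3·z, A⁴ − B⁴ = (A² − B²)(A² + B²), and A² − B² factors again.

(4·m + 3·z)·(4·m − 3·z)·(16·m^2 + 9·z^2)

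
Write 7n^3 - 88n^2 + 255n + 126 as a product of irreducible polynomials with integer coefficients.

(7n + 3)(n - 6)(n - 7)

Testing divisors of the constant over divisors of the leading coefficient, n = -3/7 is a root, so (7n + 3) divides it; the quotient is n^2 - 13n + 42.
The remaining quadratic factors as (n - 6)(n - 7).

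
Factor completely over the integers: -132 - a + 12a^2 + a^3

(a + 11)(a + 4)(a - 3)

Among the possible rational roots, a = -4 is a root, so (a + 4) is a factor; dividing leaves a^2 + 8a - 33.
The remaining quadratic factors as (a + 11)(a - 3).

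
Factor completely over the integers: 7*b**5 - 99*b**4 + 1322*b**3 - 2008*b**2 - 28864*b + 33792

(7*b - 8)*(b + 4)*(b - 6)*(b**2 - 11*b + 176)

By the rational root theorem, b = 8/7 is a root, so (7*b - 8) divides it; the quotient is b**4 - 13*b**3 + 174*b**2 - 88*b - 4224.
Next, b = -4 is a root, so (b + 4) is a factor; dividing leaves b**3 - 17*b**2 + 242*b - 1056.
Next, b = 6 is a root, giving the factor (b - 6) and quotient b**2 - 11*b + 176.
The quadratic b**2 - 11*b + 176 has discriminant -583 < 0 and is irreducible over ℤ.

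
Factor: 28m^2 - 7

Factor out 7, leaving 4m^2 - 1, which is a difference of two squares.

7(2m + 1)(2m - 1)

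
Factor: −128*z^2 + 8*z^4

8*z^2*(z + 4)*(z − 4)

Pull out the common factor 8*z^2; z^2 − 16 is a difference of squares.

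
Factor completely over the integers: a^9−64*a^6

Pull out the common factor a^6, leaving a^3−64.
Recognize a difference of cubes with the parts a and 4.

a^6*(a−4)*(a^2+4*a+16)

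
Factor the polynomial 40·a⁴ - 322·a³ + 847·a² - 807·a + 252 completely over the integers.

Trying the rational-root candidates, a = 3 is a root, giving the factor (a - 3) and quotient 40·a³ - 202·a² + 241·a - 84.
Continuing, a = 4/5 is a root, so (5·a - 4) divides it; the quotient is 8·a² - 34·a + 21.
The remaining quadratic factors as (4·a - 3)(2·a - 7).

(2·a - 7)·(4·a - 3)·(5·a - 4)·(a - 3)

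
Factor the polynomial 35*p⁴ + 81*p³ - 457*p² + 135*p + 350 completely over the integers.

Trying the rational-root candidates, p = -5 is a root, giving the factor (p + 5) and quotient 35*p³ - 94*p² + 13*p + 70.
Then p = 7/5 is a root, so (5*p - 7) divides it; the quotient is 7*p² - 9*p - 10.
The remaining quadratic factors as (p - 2)(7*p + 5).

(5*p - 7)*(7*p + 5)*(p + 5)*(p - 2)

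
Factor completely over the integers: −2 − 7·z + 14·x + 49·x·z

Group as (49·x·z + 14·x) + (−7·z − 2) = 7·x·(7·z + 2) − (7·z + 2).
Both groups share the factor (7·z + 2).

(7·x − 1)·(7·z + 2)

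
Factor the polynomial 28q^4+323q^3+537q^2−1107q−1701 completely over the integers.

(4q−7)(7q+9)(q+3)(q+9)

Among the possible rational roots, q = −9 is a root, so (q+9) divides it; the quotient is 28q^3+71q^2−102q−189.
Next, q = −9/7 is a root, so (7q+9) is a factor; dividing leaves 4q^2+5q−21.
The remaining quadratic factors as (4q−7)(q+3).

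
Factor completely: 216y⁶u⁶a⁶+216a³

Every term has a factor of 216a³; factoring it out leaves y⁶u⁶a³+1.
Recognize a sum of cubes with the parts 1 and y²u²a.

216a³(y²u²a+1)(y⁴u⁴a²−y²u²a+1)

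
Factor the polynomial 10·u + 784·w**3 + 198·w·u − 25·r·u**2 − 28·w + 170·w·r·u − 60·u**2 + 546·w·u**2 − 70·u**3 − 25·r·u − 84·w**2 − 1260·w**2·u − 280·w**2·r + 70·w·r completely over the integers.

(14·w − 5·r − 14·u + 2)·(14·w − 5·u)·(4·w − u − 1)

Group: 4·w·(196·w**2 − 70·w·r − 266·w·u + 28·w + 25·r·u + 70·u**2 − 10·u) + (−u − 1)·(196·w**2 − 70·w·r − 266·w·u + 28·w + 25·r·u + 70·u**2 − 10·u); both groups contain (196·w**2 − 70·w·r − 266·w·u + 28·w + 25·r·u + 70·u**2 − 10·u), so (4·w − u − 1) is a factor with cofactor 196·w**2 − 70·w·r − 266·w·u + 28·w + 25·r·u + 70·u**2 − 10·u.
The cofactor groups again: 196·w**2 − 70·w·r − 266·w·u + 28·w + 25·r·u + 70·u**2 − 10·u = 14·w·(14·w − 5·r − 14·u + 2) − 5·u·(14·w − 5·r − 14·u + 2); both groups contain (14·w − 5·r − 14·u + 2), giving (14·w − 5·u)·(14·w − 5·r − 14·u + 2).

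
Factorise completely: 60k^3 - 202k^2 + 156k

2k(5k - 6)(6k - 13)

Pull out the common factor 2k, then factor the remaining trinomial.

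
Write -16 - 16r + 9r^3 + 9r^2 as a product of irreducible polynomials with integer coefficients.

By the rational root theorem, r = -4/3 is a root, so (3r + 4) divides it; the quotient is 3r^2 - r - 4.
The remaining quadratic factors as (3r - 4)(r + 1).

(3r + 4)(3r - 4)(r + 1)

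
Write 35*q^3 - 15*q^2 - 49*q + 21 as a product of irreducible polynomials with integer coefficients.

(7*q - 3)*(5*q^2 - 7)

Group as (35*q^3 - 49*q) + (-15*q^2 + 21) = 7*q*(5*q^2 - 7) - 3*(5*q^2 - 7).
Both groups share the factor (5*q^2 - 7).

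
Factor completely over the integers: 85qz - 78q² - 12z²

Group: -13q(6q - z) + 12z(6q - z); both groups contain (6q - z).

-(13q - 12z)(6q - z)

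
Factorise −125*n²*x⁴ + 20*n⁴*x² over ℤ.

Pull out the common factor 5*n²*x²; 4*n² − 25*x² is a difference of squares.

5*n²*x²*(2*n + 5*x)*(2*n − 5*x)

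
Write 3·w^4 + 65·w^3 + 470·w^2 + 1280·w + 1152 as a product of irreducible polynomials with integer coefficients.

By the rational root theorem, w = -8 is a root, so (w + 8) is a factor; dividing leaves 3·w^3 + 41·w^2 + 142·w + 144.
Next, w = -2 is a root, giving the factor (w + 2) and quotient 3·w^2 + 35·w + 72.
The remaining quadratic factors as (3·w + 8)(w + 9).

(3·w + 8)·(w + 2)·(w + 8)·(w + 9)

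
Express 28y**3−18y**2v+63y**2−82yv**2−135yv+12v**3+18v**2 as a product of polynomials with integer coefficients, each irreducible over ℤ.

Group: 4y(7y**2−15yv+2v**2) + (6v+9)(7y**2−15yv+2v**2); both groups contain (7y**2−15yv+2v**2), so (4y+6v+9) is a factor with cofactor 7y**2−15yv+2v**2.
The cofactor groups again: 7y**2−15yv+2v**2 = y(7y−v) − 2v(7y−v); both groups contain (7y−v), giving (y−2v)(7y−v).

(y−2v)(7y−v)(4y+6v+9)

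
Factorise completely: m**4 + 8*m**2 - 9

Substitute u = m**2 to get a quadratic in u, then factor.
m**2 + 9 is irreducible over ℤ (sum of squares).
m**2 - 1 is a difference of squares.

(m + 1)*(m - 1)*(m**2 + 9)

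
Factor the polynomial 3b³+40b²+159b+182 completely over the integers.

(3b+13)(b+2)(b+7)

Testing divisors of the constant over divisors of the leading coefficient, b = -2 is a root, so (b+2) is a factor; dividing leaves 3b²+34b+91.
The remaining quadratic factors as (b+7)(3b+13).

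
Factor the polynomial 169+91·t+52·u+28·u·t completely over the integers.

Group as (28·u·t+52·u) + (91·t+169) = 4·u·(7·t+13) + 13·(7·t+13).
Both groups share the factor (7·t+13).

(4·u+13)·(7·t+13)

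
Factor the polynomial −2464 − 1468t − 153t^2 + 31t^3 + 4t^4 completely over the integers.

(4t + 11)(t + 4)(t + 8)(t − 7)

Among the possible rational roots, t = −4 is a root, so (t + 4) divides it; the quotient is 4t^3 + 15t^2 − 213t − 616.
Next, t = −11/4 is a root, so (4t + 11) divides it; the quotient is t^2 + t − 56.
The remaining quadratic factors as (t − 7)(t + 8).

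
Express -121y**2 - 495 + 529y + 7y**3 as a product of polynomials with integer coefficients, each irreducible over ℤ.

(7y - 9)(y - 11)(y - 5)

By the rational root theorem, y = 11 is a root, so (y - 11) is a factor; dividing leaves 7y**2 - 44y + 45.
The remaining quadratic factors as (7y - 9)(y - 5).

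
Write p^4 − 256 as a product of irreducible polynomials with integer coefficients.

(p + 4)(p − 4)(p^2 + 16)

Difference of squares twice: with A = p and B = 4, A⁴ − B⁴ = (A² − B²)(A² + B²), and A² − B² factors again.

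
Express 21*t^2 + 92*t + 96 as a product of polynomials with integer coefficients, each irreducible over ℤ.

(3*t + 8)*(7*t + 12)

Need a pair with product 21·96 = 2016 and sum 92: that's 36 and 56.
Split the middle term: 21*t^2 + 36*t + 56*t + 96 = 3*t*(7*t + 12) + 8*(7*t + 12).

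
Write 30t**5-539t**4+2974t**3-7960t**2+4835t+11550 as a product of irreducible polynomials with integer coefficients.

By the rational root theorem, t = -5/6 is a root, so (6t+5) is a factor; dividing leaves 5t**4-94t**3+574t**2-1805t+2310.
Then t = 14/5 is a root, giving the factor (5t-14) and quotient t**3-16t**2+70t-165.
Next, t = 11 is a root, so (t-11) is a factor; dividing leaves t**2-5t+15.
The quadratic t**2-5t+15 has discriminant -35 < 0 and is irreducible over ℤ.

(5t-14)(6t+5)(t-11)(t**2-5t+15)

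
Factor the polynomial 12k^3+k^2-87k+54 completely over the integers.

Trying the rational-root candidates, k = -3 is a root, so (k+3) divides it; the quotient is 12k^2-35k+18.
The remaining quadratic factors as (3k-2)(4k-9).

(3k-2)(4k-9)(k+3)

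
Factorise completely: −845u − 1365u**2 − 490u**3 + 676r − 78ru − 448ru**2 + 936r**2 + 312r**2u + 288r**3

(12r + 14u + 13)(4r − 5u)(6r + 7u + 13)

Group: 12r(24r**2 − 2ru + 52r − 35u**2 − 65u) + (14u + 13)(24r**2 − 2ru + 52r − 35u**2 − 65u); both groups contain (24r**2 − 2ru + 52r − 35u**2 − 65u), so (12r + 14u + 13) is a factor with cofactor 24r**2 − 2ru + 52r − 35u**2 − 65u.
The cofactor groups again: 24r**2 − 2ru + 52r − 35u**2 − 65u = 4r(6r + 7u + 13) − 5u(6r + 7u + 13); both groups contain (6r + 7u + 13), giving (4r − 5u)(6r + 7u + 13).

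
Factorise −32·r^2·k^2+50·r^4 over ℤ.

Factor out 2·r^2, leaving 25·r^2−16·k^2, which is a difference of two squares.

2·r^2·(5·r−4·k)·(5·r+4·k)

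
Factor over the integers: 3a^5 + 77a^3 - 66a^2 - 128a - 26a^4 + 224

(3a + 4)(a - 2)(a - 4)(a^2 - 4a + 7)

Testing divisors of the constant over divisors of the leading coefficient, a = 4 is a root, giving the factor (a - 4) and quotient 3a^4 - 14a^3 + 21a^2 + 18a - 56.
Continuing, a = 2 is a root, so (a - 2) is a factor; dividing leaves 3a^3 - 8a^2 + 5a + 28.
Then a = -4/3 is a root, so (3a + 4) divides it; the quotient is a^2 - 4a + 7.
The quadratic a^2 - 4a + 7 has discriminant -12 < 0 and is irreducible over ℤ.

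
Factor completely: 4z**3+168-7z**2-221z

By the rational root theorem, z = 8 is a root, giving the factor (z-8) and quotient 4z**2+25z-21.
The remaining quadratic factors as (4z-3)(z+7).

(4z-3)(z+7)(z-8)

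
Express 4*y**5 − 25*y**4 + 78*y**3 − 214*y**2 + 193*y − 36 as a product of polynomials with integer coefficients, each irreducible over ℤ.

(4*y − 1)*(y − 1)*(y − 4)*(y**2 − y + 9)

Trying the rational-root candidates, y = 4 is a root, so (y − 4) divides it; the quotient is 4*y**4 − 9*y**3 + 42*y**2 − 46*y + 9.
Then y = 1 is a root, so (y − 1) divides it; the quotient is 4*y**3 − 5*y**2 + 37*y − 9.
Next, y = 1/4 is a root, giving the factor (4*y − 1) and quotient y**2 − y + 9.
The quadratic y**2 − y + 9 has discriminant −35 < 0 and is irreducible over ℤ.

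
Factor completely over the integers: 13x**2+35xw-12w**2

(13x-4w)(x+3w)

Group: x(13x-4w) + 3w(13x-4w); both groups contain (13x-4w).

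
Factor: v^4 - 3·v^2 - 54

Substitute u = v^2 to get a quadratic in u, then factor.
v^2 + 6 is irreducible over ℤ (always positive, so no real roots).
v^2 - 9 is a difference of squares.

(v + 3)·(v - 3)·(v^2 + 6)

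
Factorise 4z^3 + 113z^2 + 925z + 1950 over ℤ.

(4z + 13)(z + 10)(z + 15)

Testing divisors of the constant over divisors of the leading coefficient, z = -15 is a root, so (z + 15) is a factor; dividing leaves 4z^2 + 53z + 130.
The remaining quadratic factors as (z + 10)(4z + 13).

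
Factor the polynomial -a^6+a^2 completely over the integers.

Pull out the common factor a^2, leaving -a^4+1.
Recognize a difference of squares with the parts 1 and a^2.
-a^2+1 is again a difference of squares: (-a+1)*(a+1).

-a^2*(a+1)*(a-1)*(a^2+1)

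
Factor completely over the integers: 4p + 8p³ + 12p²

Pull out the common factor 4p, then factor the remaining trinomial.

4p(2p + 1)(p + 1)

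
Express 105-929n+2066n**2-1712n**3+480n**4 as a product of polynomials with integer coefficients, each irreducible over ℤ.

By the rational root theorem, n = 5/4 is a root, so (4n-5) is a factor; dividing leaves 120n**3-278n**2+169n-21.
Continuing, n = 3/4 is a root, so (4n-3) divides it; the quotient is 30n**2-47n+7.
The remaining quadratic factors as (6n-1)(5n-7).

(4n-3)(4n-5)(5n-7)(6n-1)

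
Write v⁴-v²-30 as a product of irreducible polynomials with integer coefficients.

(v²+5)(v²-6)

Substitute u = v² to get a quadratic in u, then factor.
v²-6 is irreducible over ℤ (6 is not a perfect square).
v²+5 is irreducible over ℤ (always positive, so no real roots).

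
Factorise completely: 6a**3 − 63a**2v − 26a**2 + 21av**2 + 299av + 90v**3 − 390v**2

(2a − 3v)(3a + 3v − 13)(a − 10v)

Group: 3a(2a**2 − 23av + 30v**2) + (3v − 13)(2a**2 − 23av + 30v**2); both groups contain (2a**2 − 23av + 30v**2), so (3a + 3v − 13) is a factor with cofactor 2a**2 − 23av + 30v**2.
The cofactor groups again: 2a**2 − 23av + 30v**2 = 2a(a − 10v) − 3v(a − 10v); both groups contain (a − 10v), giving (2a − 3v)(a − 10v).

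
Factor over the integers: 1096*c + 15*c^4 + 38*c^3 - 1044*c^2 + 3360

By the rational root theorem, c = 6 is a root, so (c - 6) divides it; the quotient is 15*c^3 + 128*c^2 - 276*c - 560.
Then c = 14/5 is a root, giving the factor (5*c - 14) and quotient 3*c^2 + 34*c + 40.
The remaining quadratic factors as (3*c + 4)(c + 10).

(3*c + 4)*(5*c - 14)*(c + 10)*(c - 6)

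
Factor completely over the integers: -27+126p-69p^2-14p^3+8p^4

(2p-3)(4p-1)(p+3)(p-3)

Among the possible rational roots, p = -3 is a root, giving the factor (p+3) and quotient 8p^3-38p^2+45p-9.
Then p = 3 is a root, giving the factor (p-3) and quotient 8p^2-14p+3.
The remaining quadratic factors as (2p-3)(4p-1).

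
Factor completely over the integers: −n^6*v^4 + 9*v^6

Factor out v^4 first: what remains is −n^6 + 9*v^2.
Recognize a difference of squares with the parts 3*v and n^3.

−v^4*(n^3 + 3*v)*(n^3 − 3*v)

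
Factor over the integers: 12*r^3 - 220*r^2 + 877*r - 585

Among the possible rational roots, r = 5/6 is a root, so (6*r - 5) divides it; the quotient is 2*r^2 - 35*r + 117.
The remaining quadratic factors as (r - 13)(2*r - 9).

(2*r - 9)*(6*r - 5)*(r - 13)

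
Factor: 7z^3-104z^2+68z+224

Testing divisors of the constant over divisors of the leading coefficient, z = -8/7 is a root, so (7z+8) is a factor; dividing leaves z^2-16z+28.
The remaining quadratic factors as (z-14)(z-2).

(7z+8)(z-14)(z-2)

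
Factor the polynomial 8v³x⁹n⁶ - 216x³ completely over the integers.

Factor out 8x³ first: what remains is v³x⁶n⁶ - 27.
Recognize a difference of cubes with the parts vx²n² and 3.

8x³(vx²n² - 3)(v²x⁴n⁴ + 3vx²n² + 9)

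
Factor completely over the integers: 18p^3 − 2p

2p(3p + 1)(3p − 1)

Pull out the common factor 2p; 9p^2 − 1 is a difference of squares.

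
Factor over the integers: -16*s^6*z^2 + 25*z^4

-z^2*(4*s^3 + 5*z)*(4*s^3 - 5*z)

Factor out z^2 first: what remains is -16*s^6 + 25*z^2.
Recognize a difference of squares with the parts 5*z and 4*s^3.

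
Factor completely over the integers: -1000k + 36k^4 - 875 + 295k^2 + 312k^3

(2k + 5)(3k - 5)(6k + 5)(k + 7)

By the rational root theorem, k = -5/2 is a root, giving the factor (2k + 5) and quotient 18k^3 + 111k^2 - 130k - 175.
Continuing, k = 5/3 is a root, giving the factor (3k - 5) and quotient 6k^2 + 47k + 35.
The remaining quadratic factors as (6k + 5)(k + 7).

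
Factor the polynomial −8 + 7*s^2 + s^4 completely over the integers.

Substitute u = s^2 to get a quadratic in u, then factor.
s^2 − 1 is a difference of squares.
s^2 + 8 is irreducible over ℤ (always positive, so no real roots).

(s + 1)*(s − 1)*(s^2 + 8)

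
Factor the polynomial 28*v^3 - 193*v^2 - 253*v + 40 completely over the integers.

By the rational root theorem, v = 1/7 is a root, so (7*v - 1) is a factor; dividing leaves 4*v^2 - 27*v - 40.
The remaining quadratic factors as (4*v + 5)(v - 8).

(4*v + 5)*(7*v - 1)*(v - 8)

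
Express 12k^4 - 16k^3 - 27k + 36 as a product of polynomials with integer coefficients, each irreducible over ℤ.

Group as (12k^4 - 27k) + (-16k^3 + 36) = 3k(4k^3 - 9) - 4(4k^3 - 9).
Both groups share the factor (4k^3 - 9).

(3k - 4)(4k^3 - 9)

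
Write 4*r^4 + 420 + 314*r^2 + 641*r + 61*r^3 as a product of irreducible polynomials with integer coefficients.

Trying the rational-root candidates, r = -4 is a root, so (r + 4) is a factor; dividing leaves 4*r^3 + 45*r^2 + 134*r + 105.
Next, r = -3 is a root, giving the factor (r + 3) and quotient 4*r^2 + 33*r + 35.
The remaining quadratic factors as (4*r + 5)(r + 7).

(4*r + 5)*(r + 3)*(r + 4)*(r + 7)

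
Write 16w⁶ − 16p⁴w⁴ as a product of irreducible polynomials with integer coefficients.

−16w⁴(p² + w)(p² − w)

Factor out 16w⁴ first: what remains is −p⁴ + w².
Recognize a difference of squares with the parts w and p².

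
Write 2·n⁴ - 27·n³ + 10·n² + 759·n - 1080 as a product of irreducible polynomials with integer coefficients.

(2·n - 3)·(n + 5)·(n - 8)·(n - 9)

By the rational root theorem, n = -5 is a root, giving the factor (n + 5) and quotient 2·n³ - 37·n² + 195·n - 216.
Next, n = 3/2 is a root, giving the factor (2·n - 3) and quotient n² - 17·n + 72.
The remaining quadratic factors as (n - 9)(n - 8).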